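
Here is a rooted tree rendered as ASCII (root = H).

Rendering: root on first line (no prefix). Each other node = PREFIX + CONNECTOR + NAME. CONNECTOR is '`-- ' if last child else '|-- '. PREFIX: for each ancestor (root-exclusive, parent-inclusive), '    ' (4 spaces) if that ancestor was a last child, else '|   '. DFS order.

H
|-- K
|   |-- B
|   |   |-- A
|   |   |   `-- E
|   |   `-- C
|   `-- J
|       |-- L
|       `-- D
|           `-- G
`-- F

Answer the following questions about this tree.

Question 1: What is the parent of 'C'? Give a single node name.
Answer: B

Derivation:
Scan adjacency: C appears as child of B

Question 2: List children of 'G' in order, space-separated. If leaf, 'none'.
Answer: none

Derivation:
Node G's children (from adjacency): (leaf)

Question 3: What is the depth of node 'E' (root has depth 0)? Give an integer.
Answer: 4

Derivation:
Path from root to E: H -> K -> B -> A -> E
Depth = number of edges = 4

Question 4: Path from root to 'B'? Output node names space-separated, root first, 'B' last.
Answer: H K B

Derivation:
Walk down from root: H -> K -> B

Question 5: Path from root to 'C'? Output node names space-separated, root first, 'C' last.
Answer: H K B C

Derivation:
Walk down from root: H -> K -> B -> C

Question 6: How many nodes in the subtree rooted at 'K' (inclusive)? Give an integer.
Subtree rooted at K contains: A, B, C, D, E, G, J, K, L
Count = 9

Answer: 9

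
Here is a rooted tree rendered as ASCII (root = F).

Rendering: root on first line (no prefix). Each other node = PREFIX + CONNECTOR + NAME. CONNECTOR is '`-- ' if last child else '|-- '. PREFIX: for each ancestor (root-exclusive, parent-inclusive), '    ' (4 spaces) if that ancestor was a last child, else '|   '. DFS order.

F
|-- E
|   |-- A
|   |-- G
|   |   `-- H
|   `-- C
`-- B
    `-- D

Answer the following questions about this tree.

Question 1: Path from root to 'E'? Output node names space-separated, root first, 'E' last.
Answer: F E

Derivation:
Walk down from root: F -> E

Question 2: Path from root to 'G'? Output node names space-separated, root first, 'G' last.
Walk down from root: F -> E -> G

Answer: F E G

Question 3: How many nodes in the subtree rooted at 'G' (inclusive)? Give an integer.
Answer: 2

Derivation:
Subtree rooted at G contains: G, H
Count = 2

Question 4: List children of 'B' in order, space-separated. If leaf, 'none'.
Answer: D

Derivation:
Node B's children (from adjacency): D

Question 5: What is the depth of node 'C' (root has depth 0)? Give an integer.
Answer: 2

Derivation:
Path from root to C: F -> E -> C
Depth = number of edges = 2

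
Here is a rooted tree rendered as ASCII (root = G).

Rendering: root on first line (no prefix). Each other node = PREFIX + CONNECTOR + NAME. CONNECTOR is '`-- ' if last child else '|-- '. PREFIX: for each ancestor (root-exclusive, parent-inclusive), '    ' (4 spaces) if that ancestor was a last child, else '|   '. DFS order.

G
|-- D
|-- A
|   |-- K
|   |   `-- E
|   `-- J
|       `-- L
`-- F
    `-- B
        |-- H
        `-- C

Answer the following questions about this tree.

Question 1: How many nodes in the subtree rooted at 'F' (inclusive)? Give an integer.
Subtree rooted at F contains: B, C, F, H
Count = 4

Answer: 4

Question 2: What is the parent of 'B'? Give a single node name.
Answer: F

Derivation:
Scan adjacency: B appears as child of F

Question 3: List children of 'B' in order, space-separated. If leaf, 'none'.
Node B's children (from adjacency): H, C

Answer: H C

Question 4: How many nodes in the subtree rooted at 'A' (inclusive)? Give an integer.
Subtree rooted at A contains: A, E, J, K, L
Count = 5

Answer: 5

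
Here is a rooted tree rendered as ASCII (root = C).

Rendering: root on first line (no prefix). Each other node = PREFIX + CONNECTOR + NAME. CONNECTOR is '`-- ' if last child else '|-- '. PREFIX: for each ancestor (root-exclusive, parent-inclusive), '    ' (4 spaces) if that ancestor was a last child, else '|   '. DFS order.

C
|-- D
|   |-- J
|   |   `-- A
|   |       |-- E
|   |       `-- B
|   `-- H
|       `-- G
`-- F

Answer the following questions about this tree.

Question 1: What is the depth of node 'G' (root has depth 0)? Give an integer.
Answer: 3

Derivation:
Path from root to G: C -> D -> H -> G
Depth = number of edges = 3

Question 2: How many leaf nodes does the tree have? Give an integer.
Answer: 4

Derivation:
Leaves (nodes with no children): B, E, F, G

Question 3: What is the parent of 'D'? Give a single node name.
Scan adjacency: D appears as child of C

Answer: C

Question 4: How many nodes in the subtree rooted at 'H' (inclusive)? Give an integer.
Answer: 2

Derivation:
Subtree rooted at H contains: G, H
Count = 2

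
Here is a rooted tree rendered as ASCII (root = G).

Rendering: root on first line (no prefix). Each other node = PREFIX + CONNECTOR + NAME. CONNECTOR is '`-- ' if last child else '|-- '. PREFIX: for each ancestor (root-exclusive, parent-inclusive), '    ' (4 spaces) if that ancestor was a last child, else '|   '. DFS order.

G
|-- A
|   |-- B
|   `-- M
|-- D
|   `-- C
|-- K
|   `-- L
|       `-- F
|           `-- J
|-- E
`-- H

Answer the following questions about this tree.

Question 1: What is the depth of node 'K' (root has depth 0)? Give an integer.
Path from root to K: G -> K
Depth = number of edges = 1

Answer: 1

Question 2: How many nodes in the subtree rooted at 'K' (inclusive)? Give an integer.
Subtree rooted at K contains: F, J, K, L
Count = 4

Answer: 4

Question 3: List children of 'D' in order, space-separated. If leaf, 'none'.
Answer: C

Derivation:
Node D's children (from adjacency): C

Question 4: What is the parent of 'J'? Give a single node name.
Scan adjacency: J appears as child of F

Answer: F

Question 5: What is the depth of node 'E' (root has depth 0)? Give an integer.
Answer: 1

Derivation:
Path from root to E: G -> E
Depth = number of edges = 1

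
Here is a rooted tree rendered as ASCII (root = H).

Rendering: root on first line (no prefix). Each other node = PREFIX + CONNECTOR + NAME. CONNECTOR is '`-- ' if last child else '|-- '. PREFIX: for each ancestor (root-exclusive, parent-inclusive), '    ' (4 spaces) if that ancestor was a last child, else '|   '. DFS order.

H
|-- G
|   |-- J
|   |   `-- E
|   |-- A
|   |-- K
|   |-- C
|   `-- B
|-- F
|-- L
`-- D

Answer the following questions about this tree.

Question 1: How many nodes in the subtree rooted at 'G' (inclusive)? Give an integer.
Answer: 7

Derivation:
Subtree rooted at G contains: A, B, C, E, G, J, K
Count = 7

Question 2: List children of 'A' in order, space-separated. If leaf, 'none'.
Node A's children (from adjacency): (leaf)

Answer: none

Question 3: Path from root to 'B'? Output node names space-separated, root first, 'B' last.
Answer: H G B

Derivation:
Walk down from root: H -> G -> B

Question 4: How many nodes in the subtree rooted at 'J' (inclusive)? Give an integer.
Answer: 2

Derivation:
Subtree rooted at J contains: E, J
Count = 2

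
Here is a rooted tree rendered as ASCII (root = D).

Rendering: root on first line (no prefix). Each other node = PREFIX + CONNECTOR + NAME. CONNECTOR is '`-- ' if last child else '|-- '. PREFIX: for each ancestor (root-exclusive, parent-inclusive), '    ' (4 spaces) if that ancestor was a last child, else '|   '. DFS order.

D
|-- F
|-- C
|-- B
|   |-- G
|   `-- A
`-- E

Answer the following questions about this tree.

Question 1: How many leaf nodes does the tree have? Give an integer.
Leaves (nodes with no children): A, C, E, F, G

Answer: 5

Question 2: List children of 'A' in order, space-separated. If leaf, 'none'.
Answer: none

Derivation:
Node A's children (from adjacency): (leaf)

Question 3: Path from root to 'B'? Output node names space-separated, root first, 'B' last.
Walk down from root: D -> B

Answer: D B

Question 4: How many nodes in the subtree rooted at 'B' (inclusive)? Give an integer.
Subtree rooted at B contains: A, B, G
Count = 3

Answer: 3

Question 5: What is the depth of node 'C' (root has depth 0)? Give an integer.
Answer: 1

Derivation:
Path from root to C: D -> C
Depth = number of edges = 1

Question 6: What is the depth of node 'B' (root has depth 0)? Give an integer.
Path from root to B: D -> B
Depth = number of edges = 1

Answer: 1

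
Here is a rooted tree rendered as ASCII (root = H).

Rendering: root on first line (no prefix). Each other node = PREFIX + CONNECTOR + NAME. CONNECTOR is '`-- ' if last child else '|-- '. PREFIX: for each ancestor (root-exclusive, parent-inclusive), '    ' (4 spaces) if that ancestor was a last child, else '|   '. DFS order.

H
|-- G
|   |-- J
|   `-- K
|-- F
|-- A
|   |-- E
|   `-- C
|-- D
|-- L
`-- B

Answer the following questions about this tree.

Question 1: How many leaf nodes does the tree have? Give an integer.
Answer: 8

Derivation:
Leaves (nodes with no children): B, C, D, E, F, J, K, L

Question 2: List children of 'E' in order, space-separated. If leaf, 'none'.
Answer: none

Derivation:
Node E's children (from adjacency): (leaf)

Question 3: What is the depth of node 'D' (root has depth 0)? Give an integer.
Answer: 1

Derivation:
Path from root to D: H -> D
Depth = number of edges = 1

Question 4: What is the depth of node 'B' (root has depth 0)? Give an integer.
Path from root to B: H -> B
Depth = number of edges = 1

Answer: 1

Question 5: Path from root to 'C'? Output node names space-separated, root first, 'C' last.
Walk down from root: H -> A -> C

Answer: H A C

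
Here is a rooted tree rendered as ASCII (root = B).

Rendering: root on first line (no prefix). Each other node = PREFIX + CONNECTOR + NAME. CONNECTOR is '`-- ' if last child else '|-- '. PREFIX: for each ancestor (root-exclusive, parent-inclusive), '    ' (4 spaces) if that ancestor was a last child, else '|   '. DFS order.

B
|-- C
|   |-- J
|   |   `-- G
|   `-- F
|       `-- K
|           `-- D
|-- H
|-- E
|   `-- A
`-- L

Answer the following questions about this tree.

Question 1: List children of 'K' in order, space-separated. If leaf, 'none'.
Answer: D

Derivation:
Node K's children (from adjacency): D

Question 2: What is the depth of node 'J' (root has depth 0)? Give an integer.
Answer: 2

Derivation:
Path from root to J: B -> C -> J
Depth = number of edges = 2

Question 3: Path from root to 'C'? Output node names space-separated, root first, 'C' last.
Answer: B C

Derivation:
Walk down from root: B -> C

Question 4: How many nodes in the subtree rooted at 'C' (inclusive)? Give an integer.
Answer: 6

Derivation:
Subtree rooted at C contains: C, D, F, G, J, K
Count = 6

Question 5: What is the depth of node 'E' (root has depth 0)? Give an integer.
Path from root to E: B -> E
Depth = number of edges = 1

Answer: 1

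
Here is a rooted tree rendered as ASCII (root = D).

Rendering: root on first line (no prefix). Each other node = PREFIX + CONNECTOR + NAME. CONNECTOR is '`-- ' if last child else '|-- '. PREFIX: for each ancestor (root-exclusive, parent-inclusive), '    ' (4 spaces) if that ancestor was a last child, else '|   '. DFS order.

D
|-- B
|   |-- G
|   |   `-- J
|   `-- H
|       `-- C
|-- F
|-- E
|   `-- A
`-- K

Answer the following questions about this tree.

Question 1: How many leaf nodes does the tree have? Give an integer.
Leaves (nodes with no children): A, C, F, J, K

Answer: 5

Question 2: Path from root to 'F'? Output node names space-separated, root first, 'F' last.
Walk down from root: D -> F

Answer: D F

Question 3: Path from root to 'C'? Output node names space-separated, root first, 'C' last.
Answer: D B H C

Derivation:
Walk down from root: D -> B -> H -> C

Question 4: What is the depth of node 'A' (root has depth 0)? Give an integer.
Answer: 2

Derivation:
Path from root to A: D -> E -> A
Depth = number of edges = 2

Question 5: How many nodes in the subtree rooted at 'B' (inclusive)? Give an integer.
Answer: 5

Derivation:
Subtree rooted at B contains: B, C, G, H, J
Count = 5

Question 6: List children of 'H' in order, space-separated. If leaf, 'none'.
Node H's children (from adjacency): C

Answer: C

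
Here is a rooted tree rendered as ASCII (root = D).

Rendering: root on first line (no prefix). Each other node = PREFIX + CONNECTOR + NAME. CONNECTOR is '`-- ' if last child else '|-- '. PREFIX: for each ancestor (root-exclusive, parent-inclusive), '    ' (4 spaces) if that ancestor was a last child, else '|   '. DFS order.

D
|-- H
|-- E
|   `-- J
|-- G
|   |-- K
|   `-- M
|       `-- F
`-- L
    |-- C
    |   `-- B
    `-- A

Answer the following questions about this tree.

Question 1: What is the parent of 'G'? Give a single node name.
Answer: D

Derivation:
Scan adjacency: G appears as child of D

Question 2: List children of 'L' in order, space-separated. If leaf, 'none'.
Answer: C A

Derivation:
Node L's children (from adjacency): C, A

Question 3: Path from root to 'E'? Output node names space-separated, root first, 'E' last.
Answer: D E

Derivation:
Walk down from root: D -> E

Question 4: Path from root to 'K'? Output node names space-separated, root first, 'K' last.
Answer: D G K

Derivation:
Walk down from root: D -> G -> K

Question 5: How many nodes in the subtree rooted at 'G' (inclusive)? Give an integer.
Subtree rooted at G contains: F, G, K, M
Count = 4

Answer: 4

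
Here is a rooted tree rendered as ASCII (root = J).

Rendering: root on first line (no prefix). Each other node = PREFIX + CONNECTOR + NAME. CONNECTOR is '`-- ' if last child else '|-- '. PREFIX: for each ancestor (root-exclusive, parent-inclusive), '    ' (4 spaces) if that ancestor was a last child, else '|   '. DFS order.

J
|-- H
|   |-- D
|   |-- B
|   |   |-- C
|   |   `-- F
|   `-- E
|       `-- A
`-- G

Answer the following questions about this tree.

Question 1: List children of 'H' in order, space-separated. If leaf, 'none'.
Node H's children (from adjacency): D, B, E

Answer: D B E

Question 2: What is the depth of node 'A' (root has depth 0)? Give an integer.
Answer: 3

Derivation:
Path from root to A: J -> H -> E -> A
Depth = number of edges = 3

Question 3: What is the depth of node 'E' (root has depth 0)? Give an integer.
Path from root to E: J -> H -> E
Depth = number of edges = 2

Answer: 2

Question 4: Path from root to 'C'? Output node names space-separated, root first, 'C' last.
Walk down from root: J -> H -> B -> C

Answer: J H B C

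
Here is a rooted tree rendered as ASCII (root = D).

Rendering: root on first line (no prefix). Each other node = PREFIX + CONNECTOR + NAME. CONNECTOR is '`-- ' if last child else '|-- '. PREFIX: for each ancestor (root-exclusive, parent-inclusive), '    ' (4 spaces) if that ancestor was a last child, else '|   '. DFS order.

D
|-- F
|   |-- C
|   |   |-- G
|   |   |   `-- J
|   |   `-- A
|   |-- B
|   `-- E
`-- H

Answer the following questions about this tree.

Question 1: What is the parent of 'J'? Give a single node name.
Scan adjacency: J appears as child of G

Answer: G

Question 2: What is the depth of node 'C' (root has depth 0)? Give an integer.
Answer: 2

Derivation:
Path from root to C: D -> F -> C
Depth = number of edges = 2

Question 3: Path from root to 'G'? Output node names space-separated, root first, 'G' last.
Answer: D F C G

Derivation:
Walk down from root: D -> F -> C -> G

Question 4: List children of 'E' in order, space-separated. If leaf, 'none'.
Node E's children (from adjacency): (leaf)

Answer: none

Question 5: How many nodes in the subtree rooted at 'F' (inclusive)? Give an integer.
Answer: 7

Derivation:
Subtree rooted at F contains: A, B, C, E, F, G, J
Count = 7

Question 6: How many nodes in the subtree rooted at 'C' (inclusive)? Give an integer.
Subtree rooted at C contains: A, C, G, J
Count = 4

Answer: 4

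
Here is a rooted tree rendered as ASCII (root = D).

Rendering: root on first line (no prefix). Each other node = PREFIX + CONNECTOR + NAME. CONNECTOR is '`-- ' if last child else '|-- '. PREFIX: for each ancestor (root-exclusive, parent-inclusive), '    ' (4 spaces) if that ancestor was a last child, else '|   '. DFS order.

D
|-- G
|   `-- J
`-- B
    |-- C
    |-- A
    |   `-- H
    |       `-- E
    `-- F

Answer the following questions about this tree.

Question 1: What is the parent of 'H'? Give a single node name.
Answer: A

Derivation:
Scan adjacency: H appears as child of A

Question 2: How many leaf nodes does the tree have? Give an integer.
Answer: 4

Derivation:
Leaves (nodes with no children): C, E, F, J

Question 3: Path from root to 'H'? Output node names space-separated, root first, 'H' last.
Walk down from root: D -> B -> A -> H

Answer: D B A H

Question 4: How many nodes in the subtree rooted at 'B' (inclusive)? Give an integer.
Answer: 6

Derivation:
Subtree rooted at B contains: A, B, C, E, F, H
Count = 6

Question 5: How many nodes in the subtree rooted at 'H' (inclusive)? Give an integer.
Subtree rooted at H contains: E, H
Count = 2

Answer: 2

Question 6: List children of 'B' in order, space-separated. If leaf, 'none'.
Node B's children (from adjacency): C, A, F

Answer: C A F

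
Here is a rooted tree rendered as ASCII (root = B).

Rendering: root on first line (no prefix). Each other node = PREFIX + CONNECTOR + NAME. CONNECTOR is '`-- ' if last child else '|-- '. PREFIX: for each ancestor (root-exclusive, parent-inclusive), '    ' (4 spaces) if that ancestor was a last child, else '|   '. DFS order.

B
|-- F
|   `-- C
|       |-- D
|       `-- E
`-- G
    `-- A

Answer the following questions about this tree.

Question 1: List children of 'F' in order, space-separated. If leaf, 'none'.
Node F's children (from adjacency): C

Answer: C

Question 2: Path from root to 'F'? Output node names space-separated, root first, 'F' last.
Walk down from root: B -> F

Answer: B F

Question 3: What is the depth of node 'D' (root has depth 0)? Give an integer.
Path from root to D: B -> F -> C -> D
Depth = number of edges = 3

Answer: 3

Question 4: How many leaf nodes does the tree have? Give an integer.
Answer: 3

Derivation:
Leaves (nodes with no children): A, D, E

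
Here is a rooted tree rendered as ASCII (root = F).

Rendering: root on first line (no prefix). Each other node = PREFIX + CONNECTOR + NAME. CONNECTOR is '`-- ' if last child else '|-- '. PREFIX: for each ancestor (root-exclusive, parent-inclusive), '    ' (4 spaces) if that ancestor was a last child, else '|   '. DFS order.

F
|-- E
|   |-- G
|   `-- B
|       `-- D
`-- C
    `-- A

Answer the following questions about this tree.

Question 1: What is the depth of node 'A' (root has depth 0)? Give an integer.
Path from root to A: F -> C -> A
Depth = number of edges = 2

Answer: 2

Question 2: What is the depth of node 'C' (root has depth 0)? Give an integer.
Answer: 1

Derivation:
Path from root to C: F -> C
Depth = number of edges = 1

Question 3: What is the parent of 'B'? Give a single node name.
Answer: E

Derivation:
Scan adjacency: B appears as child of E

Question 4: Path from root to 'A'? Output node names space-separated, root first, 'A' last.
Walk down from root: F -> C -> A

Answer: F C A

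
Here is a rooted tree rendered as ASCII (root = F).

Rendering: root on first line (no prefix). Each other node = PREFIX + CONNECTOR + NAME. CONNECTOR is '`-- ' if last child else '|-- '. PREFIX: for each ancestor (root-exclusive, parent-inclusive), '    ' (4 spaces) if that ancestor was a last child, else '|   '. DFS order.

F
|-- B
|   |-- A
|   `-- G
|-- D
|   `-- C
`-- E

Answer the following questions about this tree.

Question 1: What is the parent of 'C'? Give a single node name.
Scan adjacency: C appears as child of D

Answer: D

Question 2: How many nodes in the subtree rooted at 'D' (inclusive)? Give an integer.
Answer: 2

Derivation:
Subtree rooted at D contains: C, D
Count = 2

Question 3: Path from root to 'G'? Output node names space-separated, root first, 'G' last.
Walk down from root: F -> B -> G

Answer: F B G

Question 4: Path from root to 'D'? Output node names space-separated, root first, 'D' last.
Answer: F D

Derivation:
Walk down from root: F -> D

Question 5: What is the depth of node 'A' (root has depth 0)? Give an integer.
Path from root to A: F -> B -> A
Depth = number of edges = 2

Answer: 2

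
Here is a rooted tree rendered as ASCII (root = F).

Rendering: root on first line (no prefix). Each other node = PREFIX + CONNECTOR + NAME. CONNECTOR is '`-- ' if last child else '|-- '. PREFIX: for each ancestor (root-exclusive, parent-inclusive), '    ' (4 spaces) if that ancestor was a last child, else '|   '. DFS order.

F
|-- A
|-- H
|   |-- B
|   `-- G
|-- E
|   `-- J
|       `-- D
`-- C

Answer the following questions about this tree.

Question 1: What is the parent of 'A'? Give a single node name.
Answer: F

Derivation:
Scan adjacency: A appears as child of F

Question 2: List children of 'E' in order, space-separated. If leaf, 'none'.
Answer: J

Derivation:
Node E's children (from adjacency): J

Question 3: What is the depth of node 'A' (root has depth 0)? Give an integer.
Answer: 1

Derivation:
Path from root to A: F -> A
Depth = number of edges = 1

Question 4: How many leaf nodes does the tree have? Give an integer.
Answer: 5

Derivation:
Leaves (nodes with no children): A, B, C, D, G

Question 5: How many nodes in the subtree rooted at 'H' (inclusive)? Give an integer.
Answer: 3

Derivation:
Subtree rooted at H contains: B, G, H
Count = 3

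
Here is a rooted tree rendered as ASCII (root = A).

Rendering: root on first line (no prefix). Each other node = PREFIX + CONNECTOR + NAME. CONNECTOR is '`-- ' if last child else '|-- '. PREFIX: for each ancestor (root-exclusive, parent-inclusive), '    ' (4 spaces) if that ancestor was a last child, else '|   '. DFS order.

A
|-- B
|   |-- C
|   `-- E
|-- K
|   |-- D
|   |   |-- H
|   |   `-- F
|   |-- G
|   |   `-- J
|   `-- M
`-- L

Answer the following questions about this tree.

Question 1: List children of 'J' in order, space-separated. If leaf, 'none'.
Answer: none

Derivation:
Node J's children (from adjacency): (leaf)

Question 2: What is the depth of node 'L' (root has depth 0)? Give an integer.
Answer: 1

Derivation:
Path from root to L: A -> L
Depth = number of edges = 1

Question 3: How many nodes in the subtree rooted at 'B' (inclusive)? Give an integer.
Answer: 3

Derivation:
Subtree rooted at B contains: B, C, E
Count = 3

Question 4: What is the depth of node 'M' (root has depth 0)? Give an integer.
Path from root to M: A -> K -> M
Depth = number of edges = 2

Answer: 2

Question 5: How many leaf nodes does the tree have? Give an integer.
Leaves (nodes with no children): C, E, F, H, J, L, M

Answer: 7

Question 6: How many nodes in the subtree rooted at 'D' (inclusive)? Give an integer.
Subtree rooted at D contains: D, F, H
Count = 3

Answer: 3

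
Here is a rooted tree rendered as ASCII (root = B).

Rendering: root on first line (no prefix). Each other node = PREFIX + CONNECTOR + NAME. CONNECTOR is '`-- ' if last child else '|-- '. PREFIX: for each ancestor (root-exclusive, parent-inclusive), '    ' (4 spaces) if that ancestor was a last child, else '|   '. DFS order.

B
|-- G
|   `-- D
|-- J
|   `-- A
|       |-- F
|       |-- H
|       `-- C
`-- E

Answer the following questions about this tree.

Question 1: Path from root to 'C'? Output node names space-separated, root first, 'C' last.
Walk down from root: B -> J -> A -> C

Answer: B J A C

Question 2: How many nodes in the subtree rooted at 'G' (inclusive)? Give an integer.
Answer: 2

Derivation:
Subtree rooted at G contains: D, G
Count = 2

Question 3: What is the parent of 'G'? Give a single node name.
Scan adjacency: G appears as child of B

Answer: B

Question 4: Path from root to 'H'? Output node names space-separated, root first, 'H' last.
Walk down from root: B -> J -> A -> H

Answer: B J A H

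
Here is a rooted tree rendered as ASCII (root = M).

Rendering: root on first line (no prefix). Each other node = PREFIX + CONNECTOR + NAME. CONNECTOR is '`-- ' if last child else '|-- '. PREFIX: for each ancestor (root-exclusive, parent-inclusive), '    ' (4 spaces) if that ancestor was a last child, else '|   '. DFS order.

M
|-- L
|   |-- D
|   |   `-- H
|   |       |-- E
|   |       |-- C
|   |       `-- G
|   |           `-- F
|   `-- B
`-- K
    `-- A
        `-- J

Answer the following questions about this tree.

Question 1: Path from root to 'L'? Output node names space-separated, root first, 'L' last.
Answer: M L

Derivation:
Walk down from root: M -> L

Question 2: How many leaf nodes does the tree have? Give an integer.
Answer: 5

Derivation:
Leaves (nodes with no children): B, C, E, F, J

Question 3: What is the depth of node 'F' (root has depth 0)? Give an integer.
Answer: 5

Derivation:
Path from root to F: M -> L -> D -> H -> G -> F
Depth = number of edges = 5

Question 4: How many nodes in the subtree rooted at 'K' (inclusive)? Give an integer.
Subtree rooted at K contains: A, J, K
Count = 3

Answer: 3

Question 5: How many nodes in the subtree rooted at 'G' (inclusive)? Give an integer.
Answer: 2

Derivation:
Subtree rooted at G contains: F, G
Count = 2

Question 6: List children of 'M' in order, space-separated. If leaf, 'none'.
Node M's children (from adjacency): L, K

Answer: L K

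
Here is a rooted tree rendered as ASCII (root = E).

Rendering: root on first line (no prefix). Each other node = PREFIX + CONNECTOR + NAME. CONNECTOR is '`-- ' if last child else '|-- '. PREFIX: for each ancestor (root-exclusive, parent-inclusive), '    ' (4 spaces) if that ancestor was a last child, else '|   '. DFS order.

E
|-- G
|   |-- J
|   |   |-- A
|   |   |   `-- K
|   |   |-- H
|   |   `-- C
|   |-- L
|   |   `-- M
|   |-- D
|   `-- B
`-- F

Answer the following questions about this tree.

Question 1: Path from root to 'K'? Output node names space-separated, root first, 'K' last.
Answer: E G J A K

Derivation:
Walk down from root: E -> G -> J -> A -> K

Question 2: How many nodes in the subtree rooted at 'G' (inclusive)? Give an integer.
Subtree rooted at G contains: A, B, C, D, G, H, J, K, L, M
Count = 10

Answer: 10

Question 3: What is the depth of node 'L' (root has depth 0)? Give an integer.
Path from root to L: E -> G -> L
Depth = number of edges = 2

Answer: 2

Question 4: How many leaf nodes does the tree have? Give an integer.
Answer: 7

Derivation:
Leaves (nodes with no children): B, C, D, F, H, K, M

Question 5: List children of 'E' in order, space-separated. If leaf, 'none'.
Answer: G F

Derivation:
Node E's children (from adjacency): G, F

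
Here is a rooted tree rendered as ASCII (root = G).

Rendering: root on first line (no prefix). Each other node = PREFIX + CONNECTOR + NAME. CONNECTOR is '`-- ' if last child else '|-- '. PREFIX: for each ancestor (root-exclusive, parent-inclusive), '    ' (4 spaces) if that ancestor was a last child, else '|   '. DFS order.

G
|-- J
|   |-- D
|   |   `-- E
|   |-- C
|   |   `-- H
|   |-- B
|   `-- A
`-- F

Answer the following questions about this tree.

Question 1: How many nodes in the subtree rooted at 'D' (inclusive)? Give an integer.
Answer: 2

Derivation:
Subtree rooted at D contains: D, E
Count = 2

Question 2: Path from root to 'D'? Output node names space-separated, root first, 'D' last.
Answer: G J D

Derivation:
Walk down from root: G -> J -> D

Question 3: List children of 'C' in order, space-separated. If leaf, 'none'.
Node C's children (from adjacency): H

Answer: H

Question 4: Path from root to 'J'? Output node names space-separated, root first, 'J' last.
Walk down from root: G -> J

Answer: G J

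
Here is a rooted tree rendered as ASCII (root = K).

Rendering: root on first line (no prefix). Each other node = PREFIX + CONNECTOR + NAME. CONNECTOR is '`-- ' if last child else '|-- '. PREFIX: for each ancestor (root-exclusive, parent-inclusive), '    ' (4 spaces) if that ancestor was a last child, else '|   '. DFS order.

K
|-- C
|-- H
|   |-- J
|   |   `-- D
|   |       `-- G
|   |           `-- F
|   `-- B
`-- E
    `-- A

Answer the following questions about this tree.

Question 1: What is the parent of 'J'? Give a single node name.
Answer: H

Derivation:
Scan adjacency: J appears as child of H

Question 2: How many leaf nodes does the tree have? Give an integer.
Leaves (nodes with no children): A, B, C, F

Answer: 4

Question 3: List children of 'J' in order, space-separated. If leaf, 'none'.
Node J's children (from adjacency): D

Answer: D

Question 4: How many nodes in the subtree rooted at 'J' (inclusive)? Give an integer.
Answer: 4

Derivation:
Subtree rooted at J contains: D, F, G, J
Count = 4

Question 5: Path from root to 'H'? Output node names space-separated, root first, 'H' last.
Answer: K H

Derivation:
Walk down from root: K -> H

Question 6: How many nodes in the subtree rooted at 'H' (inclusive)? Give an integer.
Answer: 6

Derivation:
Subtree rooted at H contains: B, D, F, G, H, J
Count = 6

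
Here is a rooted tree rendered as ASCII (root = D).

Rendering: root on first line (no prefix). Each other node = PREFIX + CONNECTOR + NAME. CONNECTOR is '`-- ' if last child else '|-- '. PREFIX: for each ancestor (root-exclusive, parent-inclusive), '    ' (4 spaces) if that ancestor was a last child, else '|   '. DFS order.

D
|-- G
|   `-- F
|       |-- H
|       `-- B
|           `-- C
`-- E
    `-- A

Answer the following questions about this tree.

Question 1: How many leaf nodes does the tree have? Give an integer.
Answer: 3

Derivation:
Leaves (nodes with no children): A, C, H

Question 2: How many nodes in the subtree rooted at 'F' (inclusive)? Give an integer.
Subtree rooted at F contains: B, C, F, H
Count = 4

Answer: 4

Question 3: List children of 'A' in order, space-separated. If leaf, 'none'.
Answer: none

Derivation:
Node A's children (from adjacency): (leaf)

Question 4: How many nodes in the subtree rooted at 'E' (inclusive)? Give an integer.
Subtree rooted at E contains: A, E
Count = 2

Answer: 2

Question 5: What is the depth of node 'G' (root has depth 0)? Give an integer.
Answer: 1

Derivation:
Path from root to G: D -> G
Depth = number of edges = 1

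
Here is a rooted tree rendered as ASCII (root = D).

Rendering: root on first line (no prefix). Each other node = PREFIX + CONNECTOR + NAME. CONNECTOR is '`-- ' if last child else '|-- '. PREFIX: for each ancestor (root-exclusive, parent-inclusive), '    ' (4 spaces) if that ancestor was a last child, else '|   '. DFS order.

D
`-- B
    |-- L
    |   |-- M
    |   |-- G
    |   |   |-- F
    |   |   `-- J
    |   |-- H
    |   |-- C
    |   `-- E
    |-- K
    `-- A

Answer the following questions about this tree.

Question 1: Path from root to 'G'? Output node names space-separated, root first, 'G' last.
Walk down from root: D -> B -> L -> G

Answer: D B L G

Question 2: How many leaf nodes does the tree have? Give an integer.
Leaves (nodes with no children): A, C, E, F, H, J, K, M

Answer: 8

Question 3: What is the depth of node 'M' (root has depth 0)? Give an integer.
Answer: 3

Derivation:
Path from root to M: D -> B -> L -> M
Depth = number of edges = 3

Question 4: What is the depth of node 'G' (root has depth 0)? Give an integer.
Answer: 3

Derivation:
Path from root to G: D -> B -> L -> G
Depth = number of edges = 3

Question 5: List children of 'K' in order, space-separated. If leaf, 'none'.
Node K's children (from adjacency): (leaf)

Answer: none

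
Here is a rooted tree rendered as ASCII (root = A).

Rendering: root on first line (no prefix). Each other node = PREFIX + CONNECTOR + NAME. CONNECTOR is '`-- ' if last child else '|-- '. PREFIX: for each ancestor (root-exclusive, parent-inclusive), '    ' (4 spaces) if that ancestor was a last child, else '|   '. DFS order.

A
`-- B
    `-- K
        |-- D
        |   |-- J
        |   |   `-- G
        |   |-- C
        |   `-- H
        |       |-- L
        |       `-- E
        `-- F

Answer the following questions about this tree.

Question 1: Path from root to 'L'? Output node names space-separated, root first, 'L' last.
Answer: A B K D H L

Derivation:
Walk down from root: A -> B -> K -> D -> H -> L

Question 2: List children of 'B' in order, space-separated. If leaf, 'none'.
Node B's children (from adjacency): K

Answer: K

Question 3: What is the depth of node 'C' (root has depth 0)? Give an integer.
Path from root to C: A -> B -> K -> D -> C
Depth = number of edges = 4

Answer: 4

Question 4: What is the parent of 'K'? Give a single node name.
Scan adjacency: K appears as child of B

Answer: B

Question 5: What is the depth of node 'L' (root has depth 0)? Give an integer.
Path from root to L: A -> B -> K -> D -> H -> L
Depth = number of edges = 5

Answer: 5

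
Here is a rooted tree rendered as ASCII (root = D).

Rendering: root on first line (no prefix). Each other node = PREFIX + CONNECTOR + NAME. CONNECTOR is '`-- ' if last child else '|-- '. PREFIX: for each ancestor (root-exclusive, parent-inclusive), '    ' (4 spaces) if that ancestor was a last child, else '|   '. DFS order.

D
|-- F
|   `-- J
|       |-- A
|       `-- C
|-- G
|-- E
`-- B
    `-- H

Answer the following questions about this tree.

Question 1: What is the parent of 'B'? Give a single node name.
Scan adjacency: B appears as child of D

Answer: D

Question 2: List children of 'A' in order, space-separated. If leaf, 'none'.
Answer: none

Derivation:
Node A's children (from adjacency): (leaf)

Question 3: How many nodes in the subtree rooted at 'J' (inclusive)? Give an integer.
Subtree rooted at J contains: A, C, J
Count = 3

Answer: 3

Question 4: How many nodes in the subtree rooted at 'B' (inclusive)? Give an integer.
Answer: 2

Derivation:
Subtree rooted at B contains: B, H
Count = 2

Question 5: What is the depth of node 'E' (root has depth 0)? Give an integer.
Answer: 1

Derivation:
Path from root to E: D -> E
Depth = number of edges = 1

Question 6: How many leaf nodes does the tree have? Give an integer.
Answer: 5

Derivation:
Leaves (nodes with no children): A, C, E, G, H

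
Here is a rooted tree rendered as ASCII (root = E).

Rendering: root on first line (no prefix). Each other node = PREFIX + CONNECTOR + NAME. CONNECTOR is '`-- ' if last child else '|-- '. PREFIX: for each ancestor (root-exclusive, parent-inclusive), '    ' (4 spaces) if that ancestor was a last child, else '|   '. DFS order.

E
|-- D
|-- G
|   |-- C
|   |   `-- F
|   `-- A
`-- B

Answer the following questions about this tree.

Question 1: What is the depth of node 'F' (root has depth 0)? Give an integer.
Path from root to F: E -> G -> C -> F
Depth = number of edges = 3

Answer: 3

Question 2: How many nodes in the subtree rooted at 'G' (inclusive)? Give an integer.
Answer: 4

Derivation:
Subtree rooted at G contains: A, C, F, G
Count = 4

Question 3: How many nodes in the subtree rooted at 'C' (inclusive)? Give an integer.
Answer: 2

Derivation:
Subtree rooted at C contains: C, F
Count = 2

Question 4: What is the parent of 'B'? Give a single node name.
Answer: E

Derivation:
Scan adjacency: B appears as child of E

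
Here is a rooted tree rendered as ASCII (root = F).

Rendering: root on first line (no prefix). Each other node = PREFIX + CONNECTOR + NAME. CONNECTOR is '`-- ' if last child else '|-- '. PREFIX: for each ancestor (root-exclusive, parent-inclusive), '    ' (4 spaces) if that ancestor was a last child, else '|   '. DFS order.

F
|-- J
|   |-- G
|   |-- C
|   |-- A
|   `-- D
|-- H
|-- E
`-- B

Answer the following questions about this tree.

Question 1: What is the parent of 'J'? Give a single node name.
Answer: F

Derivation:
Scan adjacency: J appears as child of F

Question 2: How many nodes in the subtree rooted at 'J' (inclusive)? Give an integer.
Answer: 5

Derivation:
Subtree rooted at J contains: A, C, D, G, J
Count = 5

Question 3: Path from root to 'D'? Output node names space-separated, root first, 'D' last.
Answer: F J D

Derivation:
Walk down from root: F -> J -> D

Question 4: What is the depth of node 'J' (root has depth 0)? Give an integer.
Answer: 1

Derivation:
Path from root to J: F -> J
Depth = number of edges = 1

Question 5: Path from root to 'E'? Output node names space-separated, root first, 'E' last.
Walk down from root: F -> E

Answer: F E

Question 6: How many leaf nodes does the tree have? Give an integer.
Leaves (nodes with no children): A, B, C, D, E, G, H

Answer: 7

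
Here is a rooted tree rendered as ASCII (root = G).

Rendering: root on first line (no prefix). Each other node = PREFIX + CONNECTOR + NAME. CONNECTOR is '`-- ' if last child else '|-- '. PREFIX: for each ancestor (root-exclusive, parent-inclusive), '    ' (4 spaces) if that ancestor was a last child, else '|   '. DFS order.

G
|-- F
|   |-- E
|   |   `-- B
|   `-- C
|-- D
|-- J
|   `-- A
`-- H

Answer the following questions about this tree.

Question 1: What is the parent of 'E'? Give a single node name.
Scan adjacency: E appears as child of F

Answer: F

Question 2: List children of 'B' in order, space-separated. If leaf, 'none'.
Answer: none

Derivation:
Node B's children (from adjacency): (leaf)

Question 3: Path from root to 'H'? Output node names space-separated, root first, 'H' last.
Walk down from root: G -> H

Answer: G H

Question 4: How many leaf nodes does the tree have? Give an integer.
Leaves (nodes with no children): A, B, C, D, H

Answer: 5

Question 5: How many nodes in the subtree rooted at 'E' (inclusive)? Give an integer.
Subtree rooted at E contains: B, E
Count = 2

Answer: 2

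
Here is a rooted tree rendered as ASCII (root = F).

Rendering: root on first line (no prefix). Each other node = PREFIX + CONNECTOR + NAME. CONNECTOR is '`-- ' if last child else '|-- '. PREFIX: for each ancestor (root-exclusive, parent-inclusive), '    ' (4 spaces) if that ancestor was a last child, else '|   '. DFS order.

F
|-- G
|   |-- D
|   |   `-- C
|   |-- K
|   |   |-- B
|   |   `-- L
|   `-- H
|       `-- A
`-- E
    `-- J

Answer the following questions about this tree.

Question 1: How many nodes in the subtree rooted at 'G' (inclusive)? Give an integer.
Answer: 8

Derivation:
Subtree rooted at G contains: A, B, C, D, G, H, K, L
Count = 8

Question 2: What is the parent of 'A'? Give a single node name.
Answer: H

Derivation:
Scan adjacency: A appears as child of H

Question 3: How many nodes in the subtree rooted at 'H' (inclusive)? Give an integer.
Subtree rooted at H contains: A, H
Count = 2

Answer: 2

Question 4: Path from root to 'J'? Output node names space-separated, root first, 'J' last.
Answer: F E J

Derivation:
Walk down from root: F -> E -> J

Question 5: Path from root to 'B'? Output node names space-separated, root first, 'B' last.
Answer: F G K B

Derivation:
Walk down from root: F -> G -> K -> B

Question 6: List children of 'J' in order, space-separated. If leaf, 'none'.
Answer: none

Derivation:
Node J's children (from adjacency): (leaf)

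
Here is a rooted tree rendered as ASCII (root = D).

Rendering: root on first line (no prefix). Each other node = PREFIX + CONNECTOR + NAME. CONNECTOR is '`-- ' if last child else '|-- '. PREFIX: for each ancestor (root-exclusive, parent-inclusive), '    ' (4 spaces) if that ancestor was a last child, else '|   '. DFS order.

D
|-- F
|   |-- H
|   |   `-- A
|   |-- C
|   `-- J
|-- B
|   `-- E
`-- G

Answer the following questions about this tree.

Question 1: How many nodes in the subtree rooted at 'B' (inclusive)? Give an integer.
Subtree rooted at B contains: B, E
Count = 2

Answer: 2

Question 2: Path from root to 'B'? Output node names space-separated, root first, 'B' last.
Answer: D B

Derivation:
Walk down from root: D -> B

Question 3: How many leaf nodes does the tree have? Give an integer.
Leaves (nodes with no children): A, C, E, G, J

Answer: 5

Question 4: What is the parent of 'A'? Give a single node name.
Scan adjacency: A appears as child of H

Answer: H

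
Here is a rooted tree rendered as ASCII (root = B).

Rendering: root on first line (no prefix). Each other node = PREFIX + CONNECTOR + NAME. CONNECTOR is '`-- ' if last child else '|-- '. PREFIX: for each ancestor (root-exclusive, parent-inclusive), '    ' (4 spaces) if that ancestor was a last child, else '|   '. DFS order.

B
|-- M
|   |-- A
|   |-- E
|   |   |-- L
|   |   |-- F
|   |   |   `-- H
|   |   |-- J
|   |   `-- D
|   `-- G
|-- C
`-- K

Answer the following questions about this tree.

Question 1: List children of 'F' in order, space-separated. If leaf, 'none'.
Node F's children (from adjacency): H

Answer: H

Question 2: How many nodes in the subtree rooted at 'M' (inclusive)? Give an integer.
Answer: 9

Derivation:
Subtree rooted at M contains: A, D, E, F, G, H, J, L, M
Count = 9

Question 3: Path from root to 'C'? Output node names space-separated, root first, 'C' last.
Answer: B C

Derivation:
Walk down from root: B -> C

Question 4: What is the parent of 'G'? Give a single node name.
Answer: M

Derivation:
Scan adjacency: G appears as child of M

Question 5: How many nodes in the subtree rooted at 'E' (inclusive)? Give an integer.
Subtree rooted at E contains: D, E, F, H, J, L
Count = 6

Answer: 6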